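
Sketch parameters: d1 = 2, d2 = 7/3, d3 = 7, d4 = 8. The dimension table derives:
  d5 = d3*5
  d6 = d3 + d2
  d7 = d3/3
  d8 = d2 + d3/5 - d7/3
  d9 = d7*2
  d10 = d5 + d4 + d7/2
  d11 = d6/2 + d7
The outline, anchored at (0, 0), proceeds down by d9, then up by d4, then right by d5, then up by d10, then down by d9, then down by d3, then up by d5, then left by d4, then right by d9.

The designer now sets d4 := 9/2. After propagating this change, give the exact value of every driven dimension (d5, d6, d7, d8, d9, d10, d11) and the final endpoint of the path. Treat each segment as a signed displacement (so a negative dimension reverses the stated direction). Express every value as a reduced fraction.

Apply edit: d4 := 9/2
  d5 = d3*5 = 35
  d6 = d3 + d2 = 28/3
  d7 = d3/3 = 7/3
  d8 = d2 + d3/5 - d7/3 = 133/45
  d9 = d7*2 = 14/3
  d10 = d5 + d4 + d7/2 = 122/3
  d11 = d6/2 + d7 = 7
Walk from origin (0, 0):
  seg 1: down by d9 = 14/3 → (0, -14/3)
  seg 2: up by d4 = 9/2 → (0, -1/6)
  seg 3: right by d5 = 35 → (35, -1/6)
  seg 4: up by d10 = 122/3 → (35, 81/2)
  seg 5: down by d9 = 14/3 → (35, 215/6)
  seg 6: down by d3 = 7 → (35, 173/6)
  seg 7: up by d5 = 35 → (35, 383/6)
  seg 8: left by d4 = 9/2 → (61/2, 383/6)
  seg 9: right by d9 = 14/3 → (211/6, 383/6)

d5 = 35
d6 = 28/3
d7 = 7/3
d8 = 133/45
d9 = 14/3
d10 = 122/3
d11 = 7
endpoint = (211/6, 383/6)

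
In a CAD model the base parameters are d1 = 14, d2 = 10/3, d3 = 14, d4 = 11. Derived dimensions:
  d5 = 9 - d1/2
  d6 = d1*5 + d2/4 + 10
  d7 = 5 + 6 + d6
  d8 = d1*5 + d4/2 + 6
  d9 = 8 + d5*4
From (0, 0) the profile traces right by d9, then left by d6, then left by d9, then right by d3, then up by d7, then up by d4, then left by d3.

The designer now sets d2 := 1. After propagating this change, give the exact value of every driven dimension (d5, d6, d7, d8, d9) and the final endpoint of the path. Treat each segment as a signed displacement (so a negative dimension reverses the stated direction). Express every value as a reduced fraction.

Apply edit: d2 := 1
  d5 = 9 - d1/2 = 2
  d6 = d1*5 + d2/4 + 10 = 321/4
  d7 = 5 + 6 + d6 = 365/4
  d8 = d1*5 + d4/2 + 6 = 163/2
  d9 = 8 + d5*4 = 16
Walk from origin (0, 0):
  seg 1: right by d9 = 16 → (16, 0)
  seg 2: left by d6 = 321/4 → (-257/4, 0)
  seg 3: left by d9 = 16 → (-321/4, 0)
  seg 4: right by d3 = 14 → (-265/4, 0)
  seg 5: up by d7 = 365/4 → (-265/4, 365/4)
  seg 6: up by d4 = 11 → (-265/4, 409/4)
  seg 7: left by d3 = 14 → (-321/4, 409/4)

d5 = 2
d6 = 321/4
d7 = 365/4
d8 = 163/2
d9 = 16
endpoint = (-321/4, 409/4)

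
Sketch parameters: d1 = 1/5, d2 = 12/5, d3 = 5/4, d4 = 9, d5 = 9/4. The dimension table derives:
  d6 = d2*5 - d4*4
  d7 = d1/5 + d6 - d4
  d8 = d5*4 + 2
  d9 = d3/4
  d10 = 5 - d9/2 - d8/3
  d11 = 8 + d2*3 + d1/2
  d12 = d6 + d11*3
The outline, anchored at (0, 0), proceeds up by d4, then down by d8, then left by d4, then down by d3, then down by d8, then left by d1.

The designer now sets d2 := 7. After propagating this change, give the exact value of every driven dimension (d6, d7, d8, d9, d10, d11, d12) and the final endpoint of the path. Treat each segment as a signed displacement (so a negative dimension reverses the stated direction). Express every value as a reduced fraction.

d6 = -1
d7 = -249/25
d8 = 11
d9 = 5/16
d10 = 113/96
d11 = 291/10
d12 = 863/10
endpoint = (-46/5, -57/4)

Apply edit: d2 := 7
  d6 = d2*5 - d4*4 = -1
  d7 = d1/5 + d6 - d4 = -249/25
  d8 = d5*4 + 2 = 11
  d9 = d3/4 = 5/16
  d10 = 5 - d9/2 - d8/3 = 113/96
  d11 = 8 + d2*3 + d1/2 = 291/10
  d12 = d6 + d11*3 = 863/10
Walk from origin (0, 0):
  seg 1: up by d4 = 9 → (0, 9)
  seg 2: down by d8 = 11 → (0, -2)
  seg 3: left by d4 = 9 → (-9, -2)
  seg 4: down by d3 = 5/4 → (-9, -13/4)
  seg 5: down by d8 = 11 → (-9, -57/4)
  seg 6: left by d1 = 1/5 → (-46/5, -57/4)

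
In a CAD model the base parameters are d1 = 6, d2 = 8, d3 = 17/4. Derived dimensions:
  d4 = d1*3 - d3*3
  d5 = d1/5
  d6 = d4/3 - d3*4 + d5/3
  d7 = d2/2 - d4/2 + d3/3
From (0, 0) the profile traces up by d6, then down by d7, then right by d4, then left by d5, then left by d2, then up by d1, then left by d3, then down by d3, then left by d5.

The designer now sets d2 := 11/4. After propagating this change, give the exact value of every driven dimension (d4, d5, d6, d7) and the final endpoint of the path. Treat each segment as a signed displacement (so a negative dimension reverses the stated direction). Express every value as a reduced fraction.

d4 = 21/4
d5 = 6/5
d6 = -297/20
d7 = 1/6
endpoint = (-83/20, -199/15)

Apply edit: d2 := 11/4
  d4 = d1*3 - d3*3 = 21/4
  d5 = d1/5 = 6/5
  d6 = d4/3 - d3*4 + d5/3 = -297/20
  d7 = d2/2 - d4/2 + d3/3 = 1/6
Walk from origin (0, 0):
  seg 1: up by d6 = -297/20 → (0, -297/20)
  seg 2: down by d7 = 1/6 → (0, -901/60)
  seg 3: right by d4 = 21/4 → (21/4, -901/60)
  seg 4: left by d5 = 6/5 → (81/20, -901/60)
  seg 5: left by d2 = 11/4 → (13/10, -901/60)
  seg 6: up by d1 = 6 → (13/10, -541/60)
  seg 7: left by d3 = 17/4 → (-59/20, -541/60)
  seg 8: down by d3 = 17/4 → (-59/20, -199/15)
  seg 9: left by d5 = 6/5 → (-83/20, -199/15)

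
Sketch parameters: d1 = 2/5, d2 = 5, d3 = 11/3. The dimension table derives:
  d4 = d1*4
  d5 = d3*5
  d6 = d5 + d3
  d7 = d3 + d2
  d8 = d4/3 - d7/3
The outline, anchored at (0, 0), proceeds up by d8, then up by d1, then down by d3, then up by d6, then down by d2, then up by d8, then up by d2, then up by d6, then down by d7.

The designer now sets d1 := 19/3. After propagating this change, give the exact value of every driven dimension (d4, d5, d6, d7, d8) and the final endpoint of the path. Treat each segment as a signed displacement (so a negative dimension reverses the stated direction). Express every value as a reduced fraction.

d4 = 76/3
d5 = 55/3
d6 = 22
d7 = 26/3
d8 = 50/9
endpoint = (0, 442/9)

Apply edit: d1 := 19/3
  d4 = d1*4 = 76/3
  d5 = d3*5 = 55/3
  d6 = d5 + d3 = 22
  d7 = d3 + d2 = 26/3
  d8 = d4/3 - d7/3 = 50/9
Walk from origin (0, 0):
  seg 1: up by d8 = 50/9 → (0, 50/9)
  seg 2: up by d1 = 19/3 → (0, 107/9)
  seg 3: down by d3 = 11/3 → (0, 74/9)
  seg 4: up by d6 = 22 → (0, 272/9)
  seg 5: down by d2 = 5 → (0, 227/9)
  seg 6: up by d8 = 50/9 → (0, 277/9)
  seg 7: up by d2 = 5 → (0, 322/9)
  seg 8: up by d6 = 22 → (0, 520/9)
  seg 9: down by d7 = 26/3 → (0, 442/9)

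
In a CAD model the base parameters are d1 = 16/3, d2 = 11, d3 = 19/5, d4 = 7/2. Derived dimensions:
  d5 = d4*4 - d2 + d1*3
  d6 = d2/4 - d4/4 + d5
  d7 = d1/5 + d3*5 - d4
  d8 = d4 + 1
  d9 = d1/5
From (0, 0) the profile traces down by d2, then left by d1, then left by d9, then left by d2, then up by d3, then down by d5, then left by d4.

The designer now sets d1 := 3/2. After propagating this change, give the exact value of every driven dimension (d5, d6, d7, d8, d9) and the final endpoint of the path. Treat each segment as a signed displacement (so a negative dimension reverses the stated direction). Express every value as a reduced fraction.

d5 = 15/2
d6 = 75/8
d7 = 79/5
d8 = 9/2
d9 = 3/10
endpoint = (-163/10, -147/10)

Apply edit: d1 := 3/2
  d5 = d4*4 - d2 + d1*3 = 15/2
  d6 = d2/4 - d4/4 + d5 = 75/8
  d7 = d1/5 + d3*5 - d4 = 79/5
  d8 = d4 + 1 = 9/2
  d9 = d1/5 = 3/10
Walk from origin (0, 0):
  seg 1: down by d2 = 11 → (0, -11)
  seg 2: left by d1 = 3/2 → (-3/2, -11)
  seg 3: left by d9 = 3/10 → (-9/5, -11)
  seg 4: left by d2 = 11 → (-64/5, -11)
  seg 5: up by d3 = 19/5 → (-64/5, -36/5)
  seg 6: down by d5 = 15/2 → (-64/5, -147/10)
  seg 7: left by d4 = 7/2 → (-163/10, -147/10)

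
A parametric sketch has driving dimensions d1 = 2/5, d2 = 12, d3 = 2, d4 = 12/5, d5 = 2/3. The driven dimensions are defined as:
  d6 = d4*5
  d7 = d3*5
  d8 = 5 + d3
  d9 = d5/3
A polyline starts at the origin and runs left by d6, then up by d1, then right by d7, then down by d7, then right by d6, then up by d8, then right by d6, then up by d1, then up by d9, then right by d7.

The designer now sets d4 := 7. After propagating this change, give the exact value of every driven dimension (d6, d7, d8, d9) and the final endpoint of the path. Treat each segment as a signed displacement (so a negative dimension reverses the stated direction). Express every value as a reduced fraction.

d6 = 35
d7 = 10
d8 = 7
d9 = 2/9
endpoint = (55, -89/45)

Apply edit: d4 := 7
  d6 = d4*5 = 35
  d7 = d3*5 = 10
  d8 = 5 + d3 = 7
  d9 = d5/3 = 2/9
Walk from origin (0, 0):
  seg 1: left by d6 = 35 → (-35, 0)
  seg 2: up by d1 = 2/5 → (-35, 2/5)
  seg 3: right by d7 = 10 → (-25, 2/5)
  seg 4: down by d7 = 10 → (-25, -48/5)
  seg 5: right by d6 = 35 → (10, -48/5)
  seg 6: up by d8 = 7 → (10, -13/5)
  seg 7: right by d6 = 35 → (45, -13/5)
  seg 8: up by d1 = 2/5 → (45, -11/5)
  seg 9: up by d9 = 2/9 → (45, -89/45)
  seg 10: right by d7 = 10 → (55, -89/45)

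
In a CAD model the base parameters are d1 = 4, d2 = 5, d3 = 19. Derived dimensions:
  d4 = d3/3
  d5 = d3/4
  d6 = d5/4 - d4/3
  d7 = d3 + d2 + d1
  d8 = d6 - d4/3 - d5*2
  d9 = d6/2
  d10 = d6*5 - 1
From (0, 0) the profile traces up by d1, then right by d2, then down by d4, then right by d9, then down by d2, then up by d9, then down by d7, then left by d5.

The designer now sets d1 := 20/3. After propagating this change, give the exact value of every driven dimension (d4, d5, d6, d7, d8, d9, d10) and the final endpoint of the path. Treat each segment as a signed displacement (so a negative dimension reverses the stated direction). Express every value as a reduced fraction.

Apply edit: d1 := 20/3
  d4 = d3/3 = 19/3
  d5 = d3/4 = 19/4
  d6 = d5/4 - d4/3 = -133/144
  d7 = d3 + d2 + d1 = 92/3
  d8 = d6 - d4/3 - d5*2 = -1805/144
  d9 = d6/2 = -133/288
  d10 = d6*5 - 1 = -809/144
Walk from origin (0, 0):
  seg 1: up by d1 = 20/3 → (0, 20/3)
  seg 2: right by d2 = 5 → (5, 20/3)
  seg 3: down by d4 = 19/3 → (5, 1/3)
  seg 4: right by d9 = -133/288 → (1307/288, 1/3)
  seg 5: down by d2 = 5 → (1307/288, -14/3)
  seg 6: up by d9 = -133/288 → (1307/288, -1477/288)
  seg 7: down by d7 = 92/3 → (1307/288, -10309/288)
  seg 8: left by d5 = 19/4 → (-61/288, -10309/288)

d4 = 19/3
d5 = 19/4
d6 = -133/144
d7 = 92/3
d8 = -1805/144
d9 = -133/288
d10 = -809/144
endpoint = (-61/288, -10309/288)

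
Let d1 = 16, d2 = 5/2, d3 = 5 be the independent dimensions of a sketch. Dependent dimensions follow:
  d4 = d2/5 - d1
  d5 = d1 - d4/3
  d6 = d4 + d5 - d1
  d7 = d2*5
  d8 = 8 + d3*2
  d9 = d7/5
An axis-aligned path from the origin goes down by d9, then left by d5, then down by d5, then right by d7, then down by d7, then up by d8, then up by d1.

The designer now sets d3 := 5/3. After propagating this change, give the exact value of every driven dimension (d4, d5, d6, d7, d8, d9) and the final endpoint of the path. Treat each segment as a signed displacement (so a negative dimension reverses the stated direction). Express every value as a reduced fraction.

d4 = -31/2
d5 = 127/6
d6 = -31/3
d7 = 25/2
d8 = 34/3
d9 = 5/2
endpoint = (-26/3, -53/6)

Apply edit: d3 := 5/3
  d4 = d2/5 - d1 = -31/2
  d5 = d1 - d4/3 = 127/6
  d6 = d4 + d5 - d1 = -31/3
  d7 = d2*5 = 25/2
  d8 = 8 + d3*2 = 34/3
  d9 = d7/5 = 5/2
Walk from origin (0, 0):
  seg 1: down by d9 = 5/2 → (0, -5/2)
  seg 2: left by d5 = 127/6 → (-127/6, -5/2)
  seg 3: down by d5 = 127/6 → (-127/6, -71/3)
  seg 4: right by d7 = 25/2 → (-26/3, -71/3)
  seg 5: down by d7 = 25/2 → (-26/3, -217/6)
  seg 6: up by d8 = 34/3 → (-26/3, -149/6)
  seg 7: up by d1 = 16 → (-26/3, -53/6)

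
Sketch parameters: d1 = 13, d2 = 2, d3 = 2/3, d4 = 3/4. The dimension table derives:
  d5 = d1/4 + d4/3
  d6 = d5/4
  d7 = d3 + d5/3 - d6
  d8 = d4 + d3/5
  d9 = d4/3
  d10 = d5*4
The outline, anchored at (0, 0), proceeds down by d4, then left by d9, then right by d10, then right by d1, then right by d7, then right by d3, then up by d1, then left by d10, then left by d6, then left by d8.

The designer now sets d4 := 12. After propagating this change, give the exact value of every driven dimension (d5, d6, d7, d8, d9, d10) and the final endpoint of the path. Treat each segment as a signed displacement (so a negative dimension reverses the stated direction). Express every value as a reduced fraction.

Apply edit: d4 := 12
  d5 = d1/4 + d4/3 = 29/4
  d6 = d5/4 = 29/16
  d7 = d3 + d5/3 - d6 = 61/48
  d8 = d4 + d3/5 = 182/15
  d9 = d4/3 = 4
  d10 = d5*4 = 29
Walk from origin (0, 0):
  seg 1: down by d4 = 12 → (0, -12)
  seg 2: left by d9 = 4 → (-4, -12)
  seg 3: right by d10 = 29 → (25, -12)
  seg 4: right by d1 = 13 → (38, -12)
  seg 5: right by d7 = 61/48 → (1885/48, -12)
  seg 6: right by d3 = 2/3 → (639/16, -12)
  seg 7: up by d1 = 13 → (639/16, 1)
  seg 8: left by d10 = 29 → (175/16, 1)
  seg 9: left by d6 = 29/16 → (73/8, 1)
  seg 10: left by d8 = 182/15 → (-361/120, 1)

d5 = 29/4
d6 = 29/16
d7 = 61/48
d8 = 182/15
d9 = 4
d10 = 29
endpoint = (-361/120, 1)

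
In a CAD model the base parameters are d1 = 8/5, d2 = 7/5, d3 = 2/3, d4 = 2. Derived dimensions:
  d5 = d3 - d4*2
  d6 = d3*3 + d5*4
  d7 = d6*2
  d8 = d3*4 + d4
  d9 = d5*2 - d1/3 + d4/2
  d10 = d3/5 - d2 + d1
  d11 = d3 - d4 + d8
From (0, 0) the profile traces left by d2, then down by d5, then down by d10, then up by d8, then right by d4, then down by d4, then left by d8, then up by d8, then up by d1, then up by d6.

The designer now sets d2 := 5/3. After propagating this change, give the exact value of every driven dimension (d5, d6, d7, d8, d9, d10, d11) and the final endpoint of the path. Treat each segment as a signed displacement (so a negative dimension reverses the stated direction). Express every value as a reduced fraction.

d5 = -10/3
d6 = -34/3
d7 = -68/3
d8 = 14/3
d9 = -31/5
d10 = 1/15
d11 = 10/3
endpoint = (-13/3, 13/15)

Apply edit: d2 := 5/3
  d5 = d3 - d4*2 = -10/3
  d6 = d3*3 + d5*4 = -34/3
  d7 = d6*2 = -68/3
  d8 = d3*4 + d4 = 14/3
  d9 = d5*2 - d1/3 + d4/2 = -31/5
  d10 = d3/5 - d2 + d1 = 1/15
  d11 = d3 - d4 + d8 = 10/3
Walk from origin (0, 0):
  seg 1: left by d2 = 5/3 → (-5/3, 0)
  seg 2: down by d5 = -10/3 → (-5/3, 10/3)
  seg 3: down by d10 = 1/15 → (-5/3, 49/15)
  seg 4: up by d8 = 14/3 → (-5/3, 119/15)
  seg 5: right by d4 = 2 → (1/3, 119/15)
  seg 6: down by d4 = 2 → (1/3, 89/15)
  seg 7: left by d8 = 14/3 → (-13/3, 89/15)
  seg 8: up by d8 = 14/3 → (-13/3, 53/5)
  seg 9: up by d1 = 8/5 → (-13/3, 61/5)
  seg 10: up by d6 = -34/3 → (-13/3, 13/15)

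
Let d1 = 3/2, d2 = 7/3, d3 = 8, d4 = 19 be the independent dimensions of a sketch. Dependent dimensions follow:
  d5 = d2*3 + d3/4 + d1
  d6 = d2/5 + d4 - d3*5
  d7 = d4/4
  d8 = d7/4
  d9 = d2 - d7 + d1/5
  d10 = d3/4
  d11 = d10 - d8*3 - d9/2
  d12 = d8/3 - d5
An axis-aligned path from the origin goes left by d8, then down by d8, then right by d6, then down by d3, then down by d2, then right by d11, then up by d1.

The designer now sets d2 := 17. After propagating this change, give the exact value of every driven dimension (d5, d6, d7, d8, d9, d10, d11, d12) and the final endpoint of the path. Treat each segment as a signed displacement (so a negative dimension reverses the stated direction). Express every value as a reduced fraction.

Apply edit: d2 := 17
  d5 = d2*3 + d3/4 + d1 = 109/2
  d6 = d2/5 + d4 - d3*5 = -88/5
  d7 = d4/4 = 19/4
  d8 = d7/4 = 19/16
  d9 = d2 - d7 + d1/5 = 251/20
  d10 = d3/4 = 2
  d11 = d10 - d8*3 - d9/2 = -627/80
  d12 = d8/3 - d5 = -2597/48
Walk from origin (0, 0):
  seg 1: left by d8 = 19/16 → (-19/16, 0)
  seg 2: down by d8 = 19/16 → (-19/16, -19/16)
  seg 3: right by d6 = -88/5 → (-1503/80, -19/16)
  seg 4: down by d3 = 8 → (-1503/80, -147/16)
  seg 5: down by d2 = 17 → (-1503/80, -419/16)
  seg 6: right by d11 = -627/80 → (-213/8, -419/16)
  seg 7: up by d1 = 3/2 → (-213/8, -395/16)

d5 = 109/2
d6 = -88/5
d7 = 19/4
d8 = 19/16
d9 = 251/20
d10 = 2
d11 = -627/80
d12 = -2597/48
endpoint = (-213/8, -395/16)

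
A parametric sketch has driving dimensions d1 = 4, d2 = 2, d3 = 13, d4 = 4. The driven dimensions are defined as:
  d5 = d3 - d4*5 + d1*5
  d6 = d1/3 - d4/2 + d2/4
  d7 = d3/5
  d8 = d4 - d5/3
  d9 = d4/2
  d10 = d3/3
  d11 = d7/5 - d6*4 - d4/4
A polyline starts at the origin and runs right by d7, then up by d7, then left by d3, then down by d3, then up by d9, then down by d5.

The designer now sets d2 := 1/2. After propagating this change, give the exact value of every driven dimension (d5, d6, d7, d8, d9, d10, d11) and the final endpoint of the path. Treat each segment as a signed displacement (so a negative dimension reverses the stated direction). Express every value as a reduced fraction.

Apply edit: d2 := 1/2
  d5 = d3 - d4*5 + d1*5 = 13
  d6 = d1/3 - d4/2 + d2/4 = -13/24
  d7 = d3/5 = 13/5
  d8 = d4 - d5/3 = -1/3
  d9 = d4/2 = 2
  d10 = d3/3 = 13/3
  d11 = d7/5 - d6*4 - d4/4 = 253/150
Walk from origin (0, 0):
  seg 1: right by d7 = 13/5 → (13/5, 0)
  seg 2: up by d7 = 13/5 → (13/5, 13/5)
  seg 3: left by d3 = 13 → (-52/5, 13/5)
  seg 4: down by d3 = 13 → (-52/5, -52/5)
  seg 5: up by d9 = 2 → (-52/5, -42/5)
  seg 6: down by d5 = 13 → (-52/5, -107/5)

d5 = 13
d6 = -13/24
d7 = 13/5
d8 = -1/3
d9 = 2
d10 = 13/3
d11 = 253/150
endpoint = (-52/5, -107/5)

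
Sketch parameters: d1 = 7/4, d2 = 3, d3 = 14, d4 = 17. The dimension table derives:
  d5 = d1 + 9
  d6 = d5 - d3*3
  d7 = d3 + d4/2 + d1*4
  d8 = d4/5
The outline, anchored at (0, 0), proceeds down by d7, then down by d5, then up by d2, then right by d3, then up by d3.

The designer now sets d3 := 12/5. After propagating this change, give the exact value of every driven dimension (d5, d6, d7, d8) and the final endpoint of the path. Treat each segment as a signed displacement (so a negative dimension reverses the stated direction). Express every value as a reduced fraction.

d5 = 43/4
d6 = 71/20
d7 = 179/10
d8 = 17/5
endpoint = (12/5, -93/4)

Apply edit: d3 := 12/5
  d5 = d1 + 9 = 43/4
  d6 = d5 - d3*3 = 71/20
  d7 = d3 + d4/2 + d1*4 = 179/10
  d8 = d4/5 = 17/5
Walk from origin (0, 0):
  seg 1: down by d7 = 179/10 → (0, -179/10)
  seg 2: down by d5 = 43/4 → (0, -573/20)
  seg 3: up by d2 = 3 → (0, -513/20)
  seg 4: right by d3 = 12/5 → (12/5, -513/20)
  seg 5: up by d3 = 12/5 → (12/5, -93/4)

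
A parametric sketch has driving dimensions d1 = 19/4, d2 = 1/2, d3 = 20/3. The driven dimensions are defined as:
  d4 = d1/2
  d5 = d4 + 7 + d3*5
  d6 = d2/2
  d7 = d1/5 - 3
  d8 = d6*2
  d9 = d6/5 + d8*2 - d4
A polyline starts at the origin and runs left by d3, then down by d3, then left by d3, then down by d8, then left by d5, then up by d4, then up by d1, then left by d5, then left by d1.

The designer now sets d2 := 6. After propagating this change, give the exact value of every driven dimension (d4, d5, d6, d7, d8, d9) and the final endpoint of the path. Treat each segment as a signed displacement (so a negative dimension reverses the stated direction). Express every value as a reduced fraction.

d4 = 19/8
d5 = 1025/24
d6 = 3
d7 = -41/20
d8 = 6
d9 = 409/40
endpoint = (-207/2, -133/24)

Apply edit: d2 := 6
  d4 = d1/2 = 19/8
  d5 = d4 + 7 + d3*5 = 1025/24
  d6 = d2/2 = 3
  d7 = d1/5 - 3 = -41/20
  d8 = d6*2 = 6
  d9 = d6/5 + d8*2 - d4 = 409/40
Walk from origin (0, 0):
  seg 1: left by d3 = 20/3 → (-20/3, 0)
  seg 2: down by d3 = 20/3 → (-20/3, -20/3)
  seg 3: left by d3 = 20/3 → (-40/3, -20/3)
  seg 4: down by d8 = 6 → (-40/3, -38/3)
  seg 5: left by d5 = 1025/24 → (-1345/24, -38/3)
  seg 6: up by d4 = 19/8 → (-1345/24, -247/24)
  seg 7: up by d1 = 19/4 → (-1345/24, -133/24)
  seg 8: left by d5 = 1025/24 → (-395/4, -133/24)
  seg 9: left by d1 = 19/4 → (-207/2, -133/24)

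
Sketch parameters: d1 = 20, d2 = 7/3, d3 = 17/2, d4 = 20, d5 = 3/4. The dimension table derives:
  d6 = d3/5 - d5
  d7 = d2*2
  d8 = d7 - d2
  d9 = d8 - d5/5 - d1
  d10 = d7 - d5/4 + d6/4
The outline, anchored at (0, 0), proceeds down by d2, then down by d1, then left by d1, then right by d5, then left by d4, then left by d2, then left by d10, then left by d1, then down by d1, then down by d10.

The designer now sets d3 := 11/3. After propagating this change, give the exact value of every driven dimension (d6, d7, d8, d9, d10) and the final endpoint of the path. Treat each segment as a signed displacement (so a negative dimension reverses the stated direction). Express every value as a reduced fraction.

Apply edit: d3 := 11/3
  d6 = d3/5 - d5 = -1/60
  d7 = d2*2 = 14/3
  d8 = d7 - d2 = 7/3
  d9 = d8 - d5/5 - d1 = -1069/60
  d10 = d7 - d5/4 + d6/4 = 179/40
Walk from origin (0, 0):
  seg 1: down by d2 = 7/3 → (0, -7/3)
  seg 2: down by d1 = 20 → (0, -67/3)
  seg 3: left by d1 = 20 → (-20, -67/3)
  seg 4: right by d5 = 3/4 → (-77/4, -67/3)
  seg 5: left by d4 = 20 → (-157/4, -67/3)
  seg 6: left by d2 = 7/3 → (-499/12, -67/3)
  seg 7: left by d10 = 179/40 → (-5527/120, -67/3)
  seg 8: left by d1 = 20 → (-7927/120, -67/3)
  seg 9: down by d1 = 20 → (-7927/120, -127/3)
  seg 10: down by d10 = 179/40 → (-7927/120, -5617/120)

d6 = -1/60
d7 = 14/3
d8 = 7/3
d9 = -1069/60
d10 = 179/40
endpoint = (-7927/120, -5617/120)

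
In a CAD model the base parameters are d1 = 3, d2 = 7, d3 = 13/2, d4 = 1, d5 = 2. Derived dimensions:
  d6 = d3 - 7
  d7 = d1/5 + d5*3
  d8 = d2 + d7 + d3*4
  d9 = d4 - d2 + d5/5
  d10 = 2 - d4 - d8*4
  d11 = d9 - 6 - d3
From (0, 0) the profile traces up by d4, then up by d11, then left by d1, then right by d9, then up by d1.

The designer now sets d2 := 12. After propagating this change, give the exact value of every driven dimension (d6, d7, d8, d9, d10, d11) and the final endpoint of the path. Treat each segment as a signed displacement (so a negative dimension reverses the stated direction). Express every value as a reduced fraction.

d6 = -1/2
d7 = 33/5
d8 = 223/5
d9 = -53/5
d10 = -887/5
d11 = -231/10
endpoint = (-68/5, -191/10)

Apply edit: d2 := 12
  d6 = d3 - 7 = -1/2
  d7 = d1/5 + d5*3 = 33/5
  d8 = d2 + d7 + d3*4 = 223/5
  d9 = d4 - d2 + d5/5 = -53/5
  d10 = 2 - d4 - d8*4 = -887/5
  d11 = d9 - 6 - d3 = -231/10
Walk from origin (0, 0):
  seg 1: up by d4 = 1 → (0, 1)
  seg 2: up by d11 = -231/10 → (0, -221/10)
  seg 3: left by d1 = 3 → (-3, -221/10)
  seg 4: right by d9 = -53/5 → (-68/5, -221/10)
  seg 5: up by d1 = 3 → (-68/5, -191/10)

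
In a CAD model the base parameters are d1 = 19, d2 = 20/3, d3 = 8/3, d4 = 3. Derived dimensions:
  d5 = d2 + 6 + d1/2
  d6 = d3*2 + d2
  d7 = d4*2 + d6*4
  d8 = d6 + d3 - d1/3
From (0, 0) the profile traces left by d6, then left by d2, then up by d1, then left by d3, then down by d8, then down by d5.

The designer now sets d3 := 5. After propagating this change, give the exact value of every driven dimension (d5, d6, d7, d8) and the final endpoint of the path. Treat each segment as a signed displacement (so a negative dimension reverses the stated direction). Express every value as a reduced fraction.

d5 = 133/6
d6 = 50/3
d7 = 218/3
d8 = 46/3
endpoint = (-85/3, -37/2)

Apply edit: d3 := 5
  d5 = d2 + 6 + d1/2 = 133/6
  d6 = d3*2 + d2 = 50/3
  d7 = d4*2 + d6*4 = 218/3
  d8 = d6 + d3 - d1/3 = 46/3
Walk from origin (0, 0):
  seg 1: left by d6 = 50/3 → (-50/3, 0)
  seg 2: left by d2 = 20/3 → (-70/3, 0)
  seg 3: up by d1 = 19 → (-70/3, 19)
  seg 4: left by d3 = 5 → (-85/3, 19)
  seg 5: down by d8 = 46/3 → (-85/3, 11/3)
  seg 6: down by d5 = 133/6 → (-85/3, -37/2)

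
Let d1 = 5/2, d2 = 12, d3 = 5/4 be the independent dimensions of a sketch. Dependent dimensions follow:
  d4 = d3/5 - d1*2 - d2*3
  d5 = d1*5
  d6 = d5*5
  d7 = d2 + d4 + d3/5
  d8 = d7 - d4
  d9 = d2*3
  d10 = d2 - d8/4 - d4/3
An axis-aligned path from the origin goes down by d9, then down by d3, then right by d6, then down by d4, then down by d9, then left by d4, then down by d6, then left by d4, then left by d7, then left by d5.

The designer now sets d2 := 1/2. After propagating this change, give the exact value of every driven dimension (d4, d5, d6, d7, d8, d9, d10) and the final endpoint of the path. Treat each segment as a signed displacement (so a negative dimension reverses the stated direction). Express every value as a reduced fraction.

Apply edit: d2 := 1/2
  d4 = d3/5 - d1*2 - d2*3 = -25/4
  d5 = d1*5 = 25/2
  d6 = d5*5 = 125/2
  d7 = d2 + d4 + d3/5 = -11/2
  d8 = d7 - d4 = 3/4
  d9 = d2*3 = 3/2
  d10 = d2 - d8/4 - d4/3 = 115/48
Walk from origin (0, 0):
  seg 1: down by d9 = 3/2 → (0, -3/2)
  seg 2: down by d3 = 5/4 → (0, -11/4)
  seg 3: right by d6 = 125/2 → (125/2, -11/4)
  seg 4: down by d4 = -25/4 → (125/2, 7/2)
  seg 5: down by d9 = 3/2 → (125/2, 2)
  seg 6: left by d4 = -25/4 → (275/4, 2)
  seg 7: down by d6 = 125/2 → (275/4, -121/2)
  seg 8: left by d4 = -25/4 → (75, -121/2)
  seg 9: left by d7 = -11/2 → (161/2, -121/2)
  seg 10: left by d5 = 25/2 → (68, -121/2)

d4 = -25/4
d5 = 25/2
d6 = 125/2
d7 = -11/2
d8 = 3/4
d9 = 3/2
d10 = 115/48
endpoint = (68, -121/2)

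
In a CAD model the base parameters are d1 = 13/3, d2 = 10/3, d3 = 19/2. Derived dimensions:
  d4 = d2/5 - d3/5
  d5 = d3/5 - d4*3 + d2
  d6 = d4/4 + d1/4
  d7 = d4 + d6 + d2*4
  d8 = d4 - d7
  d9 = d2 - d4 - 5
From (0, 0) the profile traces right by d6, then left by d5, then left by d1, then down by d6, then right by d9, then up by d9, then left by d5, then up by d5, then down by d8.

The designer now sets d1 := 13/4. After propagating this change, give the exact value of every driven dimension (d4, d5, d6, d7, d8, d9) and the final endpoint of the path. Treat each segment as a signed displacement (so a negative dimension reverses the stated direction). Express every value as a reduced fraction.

Apply edit: d1 := 13/4
  d4 = d2/5 - d3/5 = -37/30
  d5 = d3/5 - d4*3 + d2 = 134/15
  d6 = d4/4 + d1/4 = 121/240
  d7 = d4 + d6 + d2*4 = 605/48
  d8 = d4 - d7 = -1107/80
  d9 = d2 - d4 - 5 = -13/30
Walk from origin (0, 0):
  seg 1: right by d6 = 121/240 → (121/240, 0)
  seg 2: left by d5 = 134/15 → (-2023/240, 0)
  seg 3: left by d1 = 13/4 → (-2803/240, 0)
  seg 4: down by d6 = 121/240 → (-2803/240, -121/240)
  seg 5: right by d9 = -13/30 → (-969/80, -121/240)
  seg 6: up by d9 = -13/30 → (-969/80, -15/16)
  seg 7: left by d5 = 134/15 → (-5051/240, -15/16)
  seg 8: up by d5 = 134/15 → (-5051/240, 1919/240)
  seg 9: down by d8 = -1107/80 → (-5051/240, 131/6)

d4 = -37/30
d5 = 134/15
d6 = 121/240
d7 = 605/48
d8 = -1107/80
d9 = -13/30
endpoint = (-5051/240, 131/6)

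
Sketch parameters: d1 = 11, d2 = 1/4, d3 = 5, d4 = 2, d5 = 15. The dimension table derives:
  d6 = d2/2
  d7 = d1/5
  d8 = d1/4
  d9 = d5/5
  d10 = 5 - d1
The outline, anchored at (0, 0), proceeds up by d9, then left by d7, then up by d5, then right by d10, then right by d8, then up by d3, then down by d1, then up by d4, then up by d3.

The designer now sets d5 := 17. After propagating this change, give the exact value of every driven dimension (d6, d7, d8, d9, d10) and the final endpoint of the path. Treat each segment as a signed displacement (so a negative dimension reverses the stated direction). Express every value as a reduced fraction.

d6 = 1/8
d7 = 11/5
d8 = 11/4
d9 = 17/5
d10 = -6
endpoint = (-109/20, 107/5)

Apply edit: d5 := 17
  d6 = d2/2 = 1/8
  d7 = d1/5 = 11/5
  d8 = d1/4 = 11/4
  d9 = d5/5 = 17/5
  d10 = 5 - d1 = -6
Walk from origin (0, 0):
  seg 1: up by d9 = 17/5 → (0, 17/5)
  seg 2: left by d7 = 11/5 → (-11/5, 17/5)
  seg 3: up by d5 = 17 → (-11/5, 102/5)
  seg 4: right by d10 = -6 → (-41/5, 102/5)
  seg 5: right by d8 = 11/4 → (-109/20, 102/5)
  seg 6: up by d3 = 5 → (-109/20, 127/5)
  seg 7: down by d1 = 11 → (-109/20, 72/5)
  seg 8: up by d4 = 2 → (-109/20, 82/5)
  seg 9: up by d3 = 5 → (-109/20, 107/5)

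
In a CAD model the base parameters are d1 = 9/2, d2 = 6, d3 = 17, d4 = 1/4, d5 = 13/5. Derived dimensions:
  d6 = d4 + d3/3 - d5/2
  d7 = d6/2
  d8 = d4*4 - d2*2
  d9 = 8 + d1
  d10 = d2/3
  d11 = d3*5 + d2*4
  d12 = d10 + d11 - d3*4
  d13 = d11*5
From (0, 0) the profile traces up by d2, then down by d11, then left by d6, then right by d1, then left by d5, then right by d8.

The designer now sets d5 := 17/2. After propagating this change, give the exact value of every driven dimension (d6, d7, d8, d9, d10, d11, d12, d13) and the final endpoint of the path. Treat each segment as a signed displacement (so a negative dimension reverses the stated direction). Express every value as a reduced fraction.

d6 = 5/3
d7 = 5/6
d8 = -11
d9 = 25/2
d10 = 2
d11 = 109
d12 = 43
d13 = 545
endpoint = (-50/3, -103)

Apply edit: d5 := 17/2
  d6 = d4 + d3/3 - d5/2 = 5/3
  d7 = d6/2 = 5/6
  d8 = d4*4 - d2*2 = -11
  d9 = 8 + d1 = 25/2
  d10 = d2/3 = 2
  d11 = d3*5 + d2*4 = 109
  d12 = d10 + d11 - d3*4 = 43
  d13 = d11*5 = 545
Walk from origin (0, 0):
  seg 1: up by d2 = 6 → (0, 6)
  seg 2: down by d11 = 109 → (0, -103)
  seg 3: left by d6 = 5/3 → (-5/3, -103)
  seg 4: right by d1 = 9/2 → (17/6, -103)
  seg 5: left by d5 = 17/2 → (-17/3, -103)
  seg 6: right by d8 = -11 → (-50/3, -103)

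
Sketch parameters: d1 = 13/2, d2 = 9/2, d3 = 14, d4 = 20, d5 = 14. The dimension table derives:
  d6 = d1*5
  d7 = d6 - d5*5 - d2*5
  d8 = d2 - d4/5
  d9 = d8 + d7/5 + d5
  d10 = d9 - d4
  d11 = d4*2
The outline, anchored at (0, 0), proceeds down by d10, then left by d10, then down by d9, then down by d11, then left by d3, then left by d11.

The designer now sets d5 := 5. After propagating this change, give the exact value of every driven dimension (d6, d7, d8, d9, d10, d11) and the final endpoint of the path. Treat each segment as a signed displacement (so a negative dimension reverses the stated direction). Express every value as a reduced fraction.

d6 = 65/2
d7 = -15
d8 = 1/2
d9 = 5/2
d10 = -35/2
d11 = 40
endpoint = (-73/2, -25)

Apply edit: d5 := 5
  d6 = d1*5 = 65/2
  d7 = d6 - d5*5 - d2*5 = -15
  d8 = d2 - d4/5 = 1/2
  d9 = d8 + d7/5 + d5 = 5/2
  d10 = d9 - d4 = -35/2
  d11 = d4*2 = 40
Walk from origin (0, 0):
  seg 1: down by d10 = -35/2 → (0, 35/2)
  seg 2: left by d10 = -35/2 → (35/2, 35/2)
  seg 3: down by d9 = 5/2 → (35/2, 15)
  seg 4: down by d11 = 40 → (35/2, -25)
  seg 5: left by d3 = 14 → (7/2, -25)
  seg 6: left by d11 = 40 → (-73/2, -25)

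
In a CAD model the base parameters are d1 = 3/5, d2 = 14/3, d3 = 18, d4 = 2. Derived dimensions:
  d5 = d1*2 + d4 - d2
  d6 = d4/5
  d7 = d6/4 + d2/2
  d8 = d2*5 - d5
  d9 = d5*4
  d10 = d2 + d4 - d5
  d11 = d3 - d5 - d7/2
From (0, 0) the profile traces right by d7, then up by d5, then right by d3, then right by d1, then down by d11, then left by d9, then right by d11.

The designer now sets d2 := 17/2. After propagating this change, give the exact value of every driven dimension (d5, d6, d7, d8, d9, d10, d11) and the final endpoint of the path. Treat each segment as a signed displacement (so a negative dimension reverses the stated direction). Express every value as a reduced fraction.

Apply edit: d2 := 17/2
  d5 = d1*2 + d4 - d2 = -53/10
  d6 = d4/5 = 2/5
  d7 = d6/4 + d2/2 = 87/20
  d8 = d2*5 - d5 = 239/5
  d9 = d5*4 = -106/5
  d10 = d2 + d4 - d5 = 79/5
  d11 = d3 - d5 - d7/2 = 169/8
Walk from origin (0, 0):
  seg 1: right by d7 = 87/20 → (87/20, 0)
  seg 2: up by d5 = -53/10 → (87/20, -53/10)
  seg 3: right by d3 = 18 → (447/20, -53/10)
  seg 4: right by d1 = 3/5 → (459/20, -53/10)
  seg 5: down by d11 = 169/8 → (459/20, -1057/40)
  seg 6: left by d9 = -106/5 → (883/20, -1057/40)
  seg 7: right by d11 = 169/8 → (2611/40, -1057/40)

d5 = -53/10
d6 = 2/5
d7 = 87/20
d8 = 239/5
d9 = -106/5
d10 = 79/5
d11 = 169/8
endpoint = (2611/40, -1057/40)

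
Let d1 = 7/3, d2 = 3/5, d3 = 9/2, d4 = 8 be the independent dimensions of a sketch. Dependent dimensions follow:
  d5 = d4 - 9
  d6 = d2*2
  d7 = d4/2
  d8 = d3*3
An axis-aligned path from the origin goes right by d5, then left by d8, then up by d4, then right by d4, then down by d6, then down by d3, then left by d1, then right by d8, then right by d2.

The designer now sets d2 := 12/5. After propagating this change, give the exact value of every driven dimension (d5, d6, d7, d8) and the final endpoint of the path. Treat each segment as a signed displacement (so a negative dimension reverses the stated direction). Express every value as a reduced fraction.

d5 = -1
d6 = 24/5
d7 = 4
d8 = 27/2
endpoint = (106/15, -13/10)

Apply edit: d2 := 12/5
  d5 = d4 - 9 = -1
  d6 = d2*2 = 24/5
  d7 = d4/2 = 4
  d8 = d3*3 = 27/2
Walk from origin (0, 0):
  seg 1: right by d5 = -1 → (-1, 0)
  seg 2: left by d8 = 27/2 → (-29/2, 0)
  seg 3: up by d4 = 8 → (-29/2, 8)
  seg 4: right by d4 = 8 → (-13/2, 8)
  seg 5: down by d6 = 24/5 → (-13/2, 16/5)
  seg 6: down by d3 = 9/2 → (-13/2, -13/10)
  seg 7: left by d1 = 7/3 → (-53/6, -13/10)
  seg 8: right by d8 = 27/2 → (14/3, -13/10)
  seg 9: right by d2 = 12/5 → (106/15, -13/10)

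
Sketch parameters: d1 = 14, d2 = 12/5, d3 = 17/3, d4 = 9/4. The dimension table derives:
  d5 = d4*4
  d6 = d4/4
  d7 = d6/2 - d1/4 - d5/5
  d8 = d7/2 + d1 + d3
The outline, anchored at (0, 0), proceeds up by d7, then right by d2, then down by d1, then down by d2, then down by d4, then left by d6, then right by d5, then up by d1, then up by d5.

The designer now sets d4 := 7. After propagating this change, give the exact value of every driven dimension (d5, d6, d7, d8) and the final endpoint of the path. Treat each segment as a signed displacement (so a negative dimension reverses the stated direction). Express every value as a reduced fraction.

d5 = 28
d6 = 7/4
d7 = -329/40
d8 = 3733/240
endpoint = (573/20, 83/8)

Apply edit: d4 := 7
  d5 = d4*4 = 28
  d6 = d4/4 = 7/4
  d7 = d6/2 - d1/4 - d5/5 = -329/40
  d8 = d7/2 + d1 + d3 = 3733/240
Walk from origin (0, 0):
  seg 1: up by d7 = -329/40 → (0, -329/40)
  seg 2: right by d2 = 12/5 → (12/5, -329/40)
  seg 3: down by d1 = 14 → (12/5, -889/40)
  seg 4: down by d2 = 12/5 → (12/5, -197/8)
  seg 5: down by d4 = 7 → (12/5, -253/8)
  seg 6: left by d6 = 7/4 → (13/20, -253/8)
  seg 7: right by d5 = 28 → (573/20, -253/8)
  seg 8: up by d1 = 14 → (573/20, -141/8)
  seg 9: up by d5 = 28 → (573/20, 83/8)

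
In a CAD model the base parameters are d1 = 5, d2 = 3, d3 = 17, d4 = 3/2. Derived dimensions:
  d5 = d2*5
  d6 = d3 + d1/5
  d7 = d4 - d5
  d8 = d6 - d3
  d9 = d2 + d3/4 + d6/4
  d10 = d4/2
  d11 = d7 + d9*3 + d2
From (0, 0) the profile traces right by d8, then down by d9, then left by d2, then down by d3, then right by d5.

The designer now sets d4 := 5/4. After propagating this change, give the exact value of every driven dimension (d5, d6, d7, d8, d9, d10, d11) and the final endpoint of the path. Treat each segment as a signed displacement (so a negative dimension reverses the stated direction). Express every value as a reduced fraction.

d5 = 15
d6 = 18
d7 = -55/4
d8 = 1
d9 = 47/4
d10 = 5/8
d11 = 49/2
endpoint = (13, -115/4)

Apply edit: d4 := 5/4
  d5 = d2*5 = 15
  d6 = d3 + d1/5 = 18
  d7 = d4 - d5 = -55/4
  d8 = d6 - d3 = 1
  d9 = d2 + d3/4 + d6/4 = 47/4
  d10 = d4/2 = 5/8
  d11 = d7 + d9*3 + d2 = 49/2
Walk from origin (0, 0):
  seg 1: right by d8 = 1 → (1, 0)
  seg 2: down by d9 = 47/4 → (1, -47/4)
  seg 3: left by d2 = 3 → (-2, -47/4)
  seg 4: down by d3 = 17 → (-2, -115/4)
  seg 5: right by d5 = 15 → (13, -115/4)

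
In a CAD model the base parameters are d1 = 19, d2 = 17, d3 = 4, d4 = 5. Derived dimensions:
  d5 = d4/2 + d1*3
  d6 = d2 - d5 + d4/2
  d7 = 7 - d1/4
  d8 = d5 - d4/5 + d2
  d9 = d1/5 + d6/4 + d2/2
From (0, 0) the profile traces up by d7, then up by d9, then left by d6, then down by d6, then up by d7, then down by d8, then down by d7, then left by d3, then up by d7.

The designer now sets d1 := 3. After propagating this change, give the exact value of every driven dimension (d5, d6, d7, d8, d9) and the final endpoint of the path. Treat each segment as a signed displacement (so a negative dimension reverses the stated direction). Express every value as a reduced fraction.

d5 = 23/2
d6 = 8
d7 = 25/4
d8 = 55/2
d9 = 111/10
endpoint = (-12, -119/10)

Apply edit: d1 := 3
  d5 = d4/2 + d1*3 = 23/2
  d6 = d2 - d5 + d4/2 = 8
  d7 = 7 - d1/4 = 25/4
  d8 = d5 - d4/5 + d2 = 55/2
  d9 = d1/5 + d6/4 + d2/2 = 111/10
Walk from origin (0, 0):
  seg 1: up by d7 = 25/4 → (0, 25/4)
  seg 2: up by d9 = 111/10 → (0, 347/20)
  seg 3: left by d6 = 8 → (-8, 347/20)
  seg 4: down by d6 = 8 → (-8, 187/20)
  seg 5: up by d7 = 25/4 → (-8, 78/5)
  seg 6: down by d8 = 55/2 → (-8, -119/10)
  seg 7: down by d7 = 25/4 → (-8, -363/20)
  seg 8: left by d3 = 4 → (-12, -363/20)
  seg 9: up by d7 = 25/4 → (-12, -119/10)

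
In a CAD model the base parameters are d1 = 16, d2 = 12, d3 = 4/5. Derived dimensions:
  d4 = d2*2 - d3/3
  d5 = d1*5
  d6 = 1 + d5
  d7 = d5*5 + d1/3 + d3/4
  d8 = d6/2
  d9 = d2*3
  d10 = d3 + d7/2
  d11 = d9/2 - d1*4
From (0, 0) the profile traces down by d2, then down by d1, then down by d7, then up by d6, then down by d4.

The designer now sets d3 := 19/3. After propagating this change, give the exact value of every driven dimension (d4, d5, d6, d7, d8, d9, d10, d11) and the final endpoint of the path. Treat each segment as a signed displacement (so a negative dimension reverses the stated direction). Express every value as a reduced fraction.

Apply edit: d3 := 19/3
  d4 = d2*2 - d3/3 = 197/9
  d5 = d1*5 = 80
  d6 = 1 + d5 = 81
  d7 = d5*5 + d1/3 + d3/4 = 4883/12
  d8 = d6/2 = 81/2
  d9 = d2*3 = 36
  d10 = d3 + d7/2 = 5035/24
  d11 = d9/2 - d1*4 = -46
Walk from origin (0, 0):
  seg 1: down by d2 = 12 → (0, -12)
  seg 2: down by d1 = 16 → (0, -28)
  seg 3: down by d7 = 4883/12 → (0, -5219/12)
  seg 4: up by d6 = 81 → (0, -4247/12)
  seg 5: down by d4 = 197/9 → (0, -13529/36)

d4 = 197/9
d5 = 80
d6 = 81
d7 = 4883/12
d8 = 81/2
d9 = 36
d10 = 5035/24
d11 = -46
endpoint = (0, -13529/36)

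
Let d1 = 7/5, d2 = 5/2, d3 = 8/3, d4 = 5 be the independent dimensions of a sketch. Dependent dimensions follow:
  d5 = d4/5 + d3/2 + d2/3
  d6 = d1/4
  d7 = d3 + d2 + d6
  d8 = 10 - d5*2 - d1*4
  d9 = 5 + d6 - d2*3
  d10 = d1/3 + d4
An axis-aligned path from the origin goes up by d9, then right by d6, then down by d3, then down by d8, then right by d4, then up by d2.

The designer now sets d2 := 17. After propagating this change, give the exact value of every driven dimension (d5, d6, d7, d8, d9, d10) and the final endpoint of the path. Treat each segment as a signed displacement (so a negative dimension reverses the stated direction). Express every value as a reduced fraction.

Apply edit: d2 := 17
  d5 = d4/5 + d3/2 + d2/3 = 8
  d6 = d1/4 = 7/20
  d7 = d3 + d2 + d6 = 1201/60
  d8 = 10 - d5*2 - d1*4 = -58/5
  d9 = 5 + d6 - d2*3 = -913/20
  d10 = d1/3 + d4 = 82/15
Walk from origin (0, 0):
  seg 1: up by d9 = -913/20 → (0, -913/20)
  seg 2: right by d6 = 7/20 → (7/20, -913/20)
  seg 3: down by d3 = 8/3 → (7/20, -2899/60)
  seg 4: down by d8 = -58/5 → (7/20, -2203/60)
  seg 5: right by d4 = 5 → (107/20, -2203/60)
  seg 6: up by d2 = 17 → (107/20, -1183/60)

d5 = 8
d6 = 7/20
d7 = 1201/60
d8 = -58/5
d9 = -913/20
d10 = 82/15
endpoint = (107/20, -1183/60)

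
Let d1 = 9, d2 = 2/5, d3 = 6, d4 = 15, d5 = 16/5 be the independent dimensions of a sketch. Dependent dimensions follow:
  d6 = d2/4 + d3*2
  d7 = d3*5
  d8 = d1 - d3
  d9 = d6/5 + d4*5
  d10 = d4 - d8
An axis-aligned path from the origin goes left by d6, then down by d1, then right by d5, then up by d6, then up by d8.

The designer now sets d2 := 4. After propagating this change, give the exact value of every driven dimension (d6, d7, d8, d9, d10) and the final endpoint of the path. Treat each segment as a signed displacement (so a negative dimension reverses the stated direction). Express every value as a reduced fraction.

Apply edit: d2 := 4
  d6 = d2/4 + d3*2 = 13
  d7 = d3*5 = 30
  d8 = d1 - d3 = 3
  d9 = d6/5 + d4*5 = 388/5
  d10 = d4 - d8 = 12
Walk from origin (0, 0):
  seg 1: left by d6 = 13 → (-13, 0)
  seg 2: down by d1 = 9 → (-13, -9)
  seg 3: right by d5 = 16/5 → (-49/5, -9)
  seg 4: up by d6 = 13 → (-49/5, 4)
  seg 5: up by d8 = 3 → (-49/5, 7)

d6 = 13
d7 = 30
d8 = 3
d9 = 388/5
d10 = 12
endpoint = (-49/5, 7)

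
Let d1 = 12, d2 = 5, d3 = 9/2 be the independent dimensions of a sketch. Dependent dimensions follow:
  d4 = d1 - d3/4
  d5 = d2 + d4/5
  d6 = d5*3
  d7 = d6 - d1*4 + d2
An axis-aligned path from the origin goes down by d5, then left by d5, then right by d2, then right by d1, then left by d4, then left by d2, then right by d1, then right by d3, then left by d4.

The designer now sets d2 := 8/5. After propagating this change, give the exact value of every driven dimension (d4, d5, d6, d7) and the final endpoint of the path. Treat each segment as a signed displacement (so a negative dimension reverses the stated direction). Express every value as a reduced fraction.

d4 = 87/8
d5 = 151/40
d6 = 453/40
d7 = -1403/40
endpoint = (119/40, -151/40)

Apply edit: d2 := 8/5
  d4 = d1 - d3/4 = 87/8
  d5 = d2 + d4/5 = 151/40
  d6 = d5*3 = 453/40
  d7 = d6 - d1*4 + d2 = -1403/40
Walk from origin (0, 0):
  seg 1: down by d5 = 151/40 → (0, -151/40)
  seg 2: left by d5 = 151/40 → (-151/40, -151/40)
  seg 3: right by d2 = 8/5 → (-87/40, -151/40)
  seg 4: right by d1 = 12 → (393/40, -151/40)
  seg 5: left by d4 = 87/8 → (-21/20, -151/40)
  seg 6: left by d2 = 8/5 → (-53/20, -151/40)
  seg 7: right by d1 = 12 → (187/20, -151/40)
  seg 8: right by d3 = 9/2 → (277/20, -151/40)
  seg 9: left by d4 = 87/8 → (119/40, -151/40)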